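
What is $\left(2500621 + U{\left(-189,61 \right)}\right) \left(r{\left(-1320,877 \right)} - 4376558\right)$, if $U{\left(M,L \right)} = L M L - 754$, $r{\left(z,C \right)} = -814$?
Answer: $-7864377780456$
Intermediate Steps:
$U{\left(M,L \right)} = -754 + M L^{2}$ ($U{\left(M,L \right)} = M L^{2} - 754 = -754 + M L^{2}$)
$\left(2500621 + U{\left(-189,61 \right)}\right) \left(r{\left(-1320,877 \right)} - 4376558\right) = \left(2500621 - \left(754 + 189 \cdot 61^{2}\right)\right) \left(-814 - 4376558\right) = \left(2500621 - 704023\right) \left(-4377372\right) = 1796598 \left(-4377372\right) = -7864377780456$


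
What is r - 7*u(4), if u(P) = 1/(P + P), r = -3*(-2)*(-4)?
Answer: -199/8 ≈ -24.875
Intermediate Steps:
r = -24 (r = 6*(-4) = -24)
u(P) = 1/(2*P)
r - 7*u(4) = -24 - 7/(2*4) = -24 - 7*⅛ = -24 - 7/8 = -199/8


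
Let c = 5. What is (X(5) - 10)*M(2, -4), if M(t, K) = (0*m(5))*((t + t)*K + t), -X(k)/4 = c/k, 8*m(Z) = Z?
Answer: 0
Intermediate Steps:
m(Z) = Z/8
X(k) = -20/k
M(t, K) = 0 (M(t, K) = (0*((⅛)*5))*((t + t)*K + t) = (0*(5/8))*((2*t)*K + t) = 0*(2*K*t + t) = 0*(t + 2*K*t) = 0)
(X(5) - 10)*M(2, -4) = (-20/5 - 10)*0 = (-20*⅕ - 10)*0 = (-4 - 10)*0 = -14*0 = 0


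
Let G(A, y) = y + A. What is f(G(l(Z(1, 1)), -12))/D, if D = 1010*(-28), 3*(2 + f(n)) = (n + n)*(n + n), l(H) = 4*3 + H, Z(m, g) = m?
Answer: 1/42420 ≈ 2.3574e-5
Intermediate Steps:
l(H) = 12 + H
G(A, y) = A + y
f(n) = -2 + 4*n²/3 (f(n) = -2 + ((n + n)*(n + n))/3 = -2 + ((2*n)*(2*n))/3 = -2 + (4*n²)/3 = -2 + 4*n²/3)
D = -28280
f(G(l(Z(1, 1)), -12))/D = (-2 + 4*((12 + 1) - 12)²/3)/(-28280) = (-2 + 4*(13 - 12)²/3)*(-1/28280) = (-2 + (4/3)*1²)*(-1/28280) = (-2 + (4/3)*1)*(-1/28280) = (-2 + 4/3)*(-1/28280) = -⅔*(-1/28280) = 1/42420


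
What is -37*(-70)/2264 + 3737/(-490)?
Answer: -1797867/277340 ≈ -6.4825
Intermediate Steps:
-37*(-70)/2264 + 3737/(-490) = 2590*(1/2264) + 3737*(-1/490) = 1295/1132 - 3737/490 = -1797867/277340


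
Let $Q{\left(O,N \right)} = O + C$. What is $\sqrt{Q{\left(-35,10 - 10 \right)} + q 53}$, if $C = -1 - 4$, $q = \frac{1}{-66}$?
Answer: $\frac{i \sqrt{177738}}{66} \approx 6.3877 i$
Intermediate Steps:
$q = - \frac{1}{66} \approx -0.015152$
$C = -5$ ($C = -1 - 4 = -5$)
$Q{\left(O,N \right)} = -5 + O$ ($Q{\left(O,N \right)} = O - 5 = -5 + O$)
$\sqrt{Q{\left(-35,10 - 10 \right)} + q 53} = \sqrt{\left(-5 - 35\right) - \frac{53}{66}} = \sqrt{-40 - \frac{53}{66}} = \sqrt{- \frac{2693}{66}} = \frac{i \sqrt{177738}}{66}$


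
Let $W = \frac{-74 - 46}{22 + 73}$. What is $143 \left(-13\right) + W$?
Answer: $- \frac{35345}{19} \approx -1860.3$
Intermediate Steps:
$W = - \frac{24}{19}$ ($W = - \frac{120}{95} = \left(-120\right) \frac{1}{95} = - \frac{24}{19} \approx -1.2632$)
$143 \left(-13\right) + W = 143 \left(-13\right) - \frac{24}{19} = -1859 - \frac{24}{19} = - \frac{35345}{19}$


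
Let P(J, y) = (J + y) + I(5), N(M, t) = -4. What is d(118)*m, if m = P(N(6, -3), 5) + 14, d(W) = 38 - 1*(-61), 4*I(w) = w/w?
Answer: 6039/4 ≈ 1509.8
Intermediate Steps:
I(w) = ¼ (I(w) = (w/w)/4 = (¼)*1 = ¼)
d(W) = 99 (d(W) = 38 + 61 = 99)
P(J, y) = ¼ + J + y (P(J, y) = (J + y) + ¼ = ¼ + J + y)
m = 61/4 (m = (¼ - 4 + 5) + 14 = 5/4 + 14 = 61/4 ≈ 15.250)
d(118)*m = 99*(61/4) = 6039/4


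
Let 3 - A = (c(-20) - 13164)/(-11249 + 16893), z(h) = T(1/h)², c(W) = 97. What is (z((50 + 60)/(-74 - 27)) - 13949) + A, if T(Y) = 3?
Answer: -78647361/5644 ≈ -13935.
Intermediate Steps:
z(h) = 9 (z(h) = 3² = 9)
A = 29999/5644 (A = 3 - (97 - 13164)/(-11249 + 16893) = 3 - (-13067)/5644 = 3 - 1*(-13067/5644) = 3 + 13067/5644 = 29999/5644 ≈ 5.3152)
(z((50 + 60)/(-74 - 27)) - 13949) + A = (9 - 13949) + 29999/5644 = -13940 + 29999/5644 = -78647361/5644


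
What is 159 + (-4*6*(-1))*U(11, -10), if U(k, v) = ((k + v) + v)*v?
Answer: 2319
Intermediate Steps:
U(k, v) = v*(k + 2*v) (U(k, v) = (k + 2*v)*v = v*(k + 2*v))
159 + (-4*6*(-1))*U(11, -10) = 159 + (-4*6*(-1))*(-10*(11 + 2*(-10))) = 159 + (-24*(-1))*(-10*(11 - 20)) = 159 + 24*(-10*(-9)) = 159 + 24*90 = 159 + 2160 = 2319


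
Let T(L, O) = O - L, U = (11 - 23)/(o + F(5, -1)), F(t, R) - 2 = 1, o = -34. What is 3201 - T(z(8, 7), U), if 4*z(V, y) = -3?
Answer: 396783/124 ≈ 3199.9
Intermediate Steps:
F(t, R) = 3 (F(t, R) = 2 + 1 = 3)
z(V, y) = -3/4 (z(V, y) = (1/4)*(-3) = -3/4)
U = 12/31 (U = (11 - 23)/(-34 + 3) = -12/(-31) = -12*(-1/31) = 12/31 ≈ 0.38710)
3201 - T(z(8, 7), U) = 3201 - (12/31 - 1*(-3/4)) = 3201 - (12/31 + 3/4) = 3201 - 1*141/124 = 3201 - 141/124 = 396783/124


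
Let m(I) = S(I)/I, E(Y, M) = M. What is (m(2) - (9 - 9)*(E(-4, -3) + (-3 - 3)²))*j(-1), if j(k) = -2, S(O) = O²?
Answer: -4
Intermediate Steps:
m(I) = I (m(I) = I²/I = I)
(m(2) - (9 - 9)*(E(-4, -3) + (-3 - 3)²))*j(-1) = (2 - (9 - 9)*(-3 + (-3 - 3)²))*(-2) = (2 - 0*(-3 + (-6)²))*(-2) = (2 - 0*(-3 + 36))*(-2) = (2 - 0*33)*(-2) = (2 - 1*0)*(-2) = (2 + 0)*(-2) = 2*(-2) = -4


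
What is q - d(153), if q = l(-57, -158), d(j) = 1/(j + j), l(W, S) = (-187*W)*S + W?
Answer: -515358775/306 ≈ -1.6842e+6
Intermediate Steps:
l(W, S) = W - 187*S*W (l(W, S) = -187*S*W + W = W - 187*S*W)
d(j) = 1/(2*j)
q = -1684179 (q = -57*(1 - 187*(-158)) = -57*(1 + 29546) = -57*29547 = -1684179)
q - d(153) = -1684179 - 1/(2*153) = -1684179 - 1*1/306 = -1684179 - 1/306 = -515358775/306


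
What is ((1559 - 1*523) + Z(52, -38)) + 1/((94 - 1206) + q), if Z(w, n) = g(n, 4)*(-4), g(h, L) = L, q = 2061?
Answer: 967981/949 ≈ 1020.0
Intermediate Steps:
Z(w, n) = -16 (Z(w, n) = 4*(-4) = -16)
((1559 - 1*523) + Z(52, -38)) + 1/((94 - 1206) + q) = ((1559 - 1*523) - 16) + 1/((94 - 1206) + 2061) = ((1559 - 523) - 16) + 1/(-1112 + 2061) = (1036 - 16) + 1/949 = 1020 + 1/949 = 967981/949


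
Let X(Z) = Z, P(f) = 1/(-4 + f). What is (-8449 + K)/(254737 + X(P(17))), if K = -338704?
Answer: -4512989/3311582 ≈ -1.3628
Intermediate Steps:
(-8449 + K)/(254737 + X(P(17))) = (-8449 - 338704)/(254737 + 1/(-4 + 17)) = -347153/(254737 + 1/13) = -347153/3311582/13 = -347153*13/3311582 = -4512989/3311582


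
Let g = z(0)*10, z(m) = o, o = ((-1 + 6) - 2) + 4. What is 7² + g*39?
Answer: 2779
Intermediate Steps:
o = 7 (o = (5 - 2) + 4 = 3 + 4 = 7)
z(m) = 7
g = 70 (g = 7*10 = 70)
7² + g*39 = 7² + 70*39 = 49 + 2730 = 2779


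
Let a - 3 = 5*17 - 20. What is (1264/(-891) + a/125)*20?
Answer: -389648/22275 ≈ -17.493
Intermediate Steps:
a = 68 (a = 3 + (5*17 - 20) = 3 + (85 - 20) = 3 + 65 = 68)
(1264/(-891) + a/125)*20 = (1264/(-891) + 68/125)*20 = (1264*(-1/891) + 68*(1/125))*20 = (-1264/891 + 68/125)*20 = -97412/111375*20 = -389648/22275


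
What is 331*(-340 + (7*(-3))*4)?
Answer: -140344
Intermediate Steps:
331*(-340 + (7*(-3))*4) = 331*(-340 - 21*4) = 331*(-340 - 84) = 331*(-424) = -140344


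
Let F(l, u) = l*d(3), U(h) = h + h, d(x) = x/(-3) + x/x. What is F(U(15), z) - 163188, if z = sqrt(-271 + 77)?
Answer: -163188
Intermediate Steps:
d(x) = 1 - x/3 (d(x) = x*(-1/3) + 1 = -x/3 + 1 = 1 - x/3)
U(h) = 2*h
z = I*sqrt(194) (z = sqrt(-194) = I*sqrt(194) ≈ 13.928*I)
F(l, u) = 0 (F(l, u) = l*(1 - 1/3*3) = l*(1 - 1) = l*0 = 0)
F(U(15), z) - 163188 = 0 - 163188 = -163188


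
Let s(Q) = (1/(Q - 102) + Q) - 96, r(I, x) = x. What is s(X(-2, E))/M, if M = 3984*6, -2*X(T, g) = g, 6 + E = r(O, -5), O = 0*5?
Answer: -34937/9226944 ≈ -0.0037864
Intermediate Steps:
O = 0
E = -11 (E = -6 - 5 = -11)
X(T, g) = -g/2
s(Q) = -96 + Q + 1/(-102 + Q) (s(Q) = (1/(-102 + Q) + Q) - 96 = (Q + 1/(-102 + Q)) - 96 = -96 + Q + 1/(-102 + Q))
M = 23904
s(X(-2, E))/M = ((9793 + (-1/2*(-11))**2 - (-99)*(-11))/(-102 - 1/2*(-11)))/23904 = ((9793 + (11/2)**2 - 198*11/2)/(-102 + 11/2))*(1/23904) = ((9793 + 121/4 - 1089)/(-193/2))*(1/23904) = -2/193*34937/4*(1/23904) = -34937/386*1/23904 = -34937/9226944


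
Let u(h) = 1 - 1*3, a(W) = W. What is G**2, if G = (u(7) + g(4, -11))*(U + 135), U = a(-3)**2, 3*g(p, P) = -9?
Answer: 518400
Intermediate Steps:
g(p, P) = -3 (g(p, P) = (1/3)*(-9) = -3)
u(h) = -2 (u(h) = 1 - 3 = -2)
U = 9 (U = (-3)**2 = 9)
G = -720 (G = (-2 - 3)*(9 + 135) = -5*144 = -720)
G**2 = (-720)**2 = 518400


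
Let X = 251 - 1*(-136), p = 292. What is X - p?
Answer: 95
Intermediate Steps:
X = 387 (X = 251 + 136 = 387)
X - p = 387 - 1*292 = 387 - 292 = 95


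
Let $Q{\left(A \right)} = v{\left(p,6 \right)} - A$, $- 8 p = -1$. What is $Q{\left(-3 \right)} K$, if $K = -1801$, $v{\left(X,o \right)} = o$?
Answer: $-16209$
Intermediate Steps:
$p = \frac{1}{8}$ ($p = \left(- \frac{1}{8}\right) \left(-1\right) = \frac{1}{8} \approx 0.125$)
$Q{\left(A \right)} = 6 - A$
$Q{\left(-3 \right)} K = \left(6 - -3\right) \left(-1801\right) = \left(6 + 3\right) \left(-1801\right) = 9 \left(-1801\right) = -16209$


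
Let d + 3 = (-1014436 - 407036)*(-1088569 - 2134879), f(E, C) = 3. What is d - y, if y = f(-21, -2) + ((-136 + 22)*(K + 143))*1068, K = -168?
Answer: 4582038031650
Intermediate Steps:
d = 4582041075453 (d = -3 + (-1014436 - 407036)*(-1088569 - 2134879) = -3 - 1421472*(-3223448) = -3 + 4582041075456 = 4582041075453)
y = 3043803 (y = 3 + ((-136 + 22)*(-168 + 143))*1068 = 3 - 114*(-25)*1068 = 3 + 2850*1068 = 3 + 3043800 = 3043803)
d - y = 4582041075453 - 1*3043803 = 4582041075453 - 3043803 = 4582038031650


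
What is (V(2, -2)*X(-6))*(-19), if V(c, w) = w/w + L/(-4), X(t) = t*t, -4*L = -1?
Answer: -2565/4 ≈ -641.25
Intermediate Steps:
L = ¼ (L = -¼*(-1) = ¼ ≈ 0.25000)
X(t) = t²
V(c, w) = 15/16 (V(c, w) = w/w + (¼)/(-4) = 1 + (¼)*(-¼) = 1 - 1/16 = 15/16)
(V(2, -2)*X(-6))*(-19) = ((15/16)*(-6)²)*(-19) = ((15/16)*36)*(-19) = (135/4)*(-19) = -2565/4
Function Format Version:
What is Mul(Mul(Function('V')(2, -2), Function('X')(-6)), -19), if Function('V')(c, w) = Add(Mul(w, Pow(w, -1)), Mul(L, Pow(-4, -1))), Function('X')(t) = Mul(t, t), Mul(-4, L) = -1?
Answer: Rational(-2565, 4) ≈ -641.25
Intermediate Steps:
L = Rational(1, 4) (L = Mul(Rational(-1, 4), -1) = Rational(1, 4) ≈ 0.25000)
Function('X')(t) = Pow(t, 2)
Function('V')(c, w) = Rational(15, 16) (Function('V')(c, w) = Add(Mul(w, Pow(w, -1)), Mul(Rational(1, 4), Pow(-4, -1))) = Add(1, Mul(Rational(1, 4), Rational(-1, 4))) = Add(1, Rational(-1, 16)) = Rational(15, 16))
Mul(Mul(Function('V')(2, -2), Function('X')(-6)), -19) = Mul(Mul(Rational(15, 16), Pow(-6, 2)), -19) = Mul(Mul(Rational(15, 16), 36), -19) = Mul(Rational(135, 4), -19) = Rational(-2565, 4)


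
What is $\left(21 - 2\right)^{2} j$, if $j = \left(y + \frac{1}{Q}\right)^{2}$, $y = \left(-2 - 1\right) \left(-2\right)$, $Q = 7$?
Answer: $\frac{667489}{49} \approx 13622.0$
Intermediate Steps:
$y = 6$ ($y = \left(-3\right) \left(-2\right) = 6$)
$j = \frac{1849}{49}$ ($j = \left(6 + \frac{1}{7}\right)^{2} = \left(\frac{43}{7}\right)^{2} = \frac{1849}{49} \approx 37.735$)
$\left(21 - 2\right)^{2} j = \left(21 - 2\right)^{2} \cdot \frac{1849}{49} = 19^{2} \cdot \frac{1849}{49} = 361 \cdot \frac{1849}{49} = \frac{667489}{49}$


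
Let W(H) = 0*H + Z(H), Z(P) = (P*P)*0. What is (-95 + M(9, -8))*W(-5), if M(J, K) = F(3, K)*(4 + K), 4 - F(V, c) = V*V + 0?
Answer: 0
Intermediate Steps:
F(V, c) = 4 - V**2 (F(V, c) = 4 - (V*V + 0) = 4 - (V**2 + 0) = 4 - V**2)
Z(P) = 0 (Z(P) = P**2*0 = 0)
W(H) = 0 (W(H) = 0*H + 0 = 0 + 0 = 0)
M(J, K) = -20 - 5*K (M(J, K) = (4 - 1*3**2)*(4 + K) = (4 - 1*9)*(4 + K) = (4 - 9)*(4 + K) = -5*(4 + K) = -20 - 5*K)
(-95 + M(9, -8))*W(-5) = (-95 + (-20 - 5*(-8)))*0 = (-95 + (-20 + 40))*0 = (-95 + 20)*0 = -75*0 = 0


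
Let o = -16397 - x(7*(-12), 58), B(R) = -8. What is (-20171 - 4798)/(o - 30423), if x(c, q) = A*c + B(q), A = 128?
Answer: 8323/12020 ≈ 0.69243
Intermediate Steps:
x(c, q) = -8 + 128*c (x(c, q) = 128*c - 8 = -8 + 128*c)
o = -5637 (o = -16397 - (-8 + 128*(7*(-12))) = -16397 - (-8 + 128*(-84)) = -16397 - (-8 - 10752) = -16397 - 1*(-10760) = -16397 + 10760 = -5637)
(-20171 - 4798)/(o - 30423) = (-20171 - 4798)/(-5637 - 30423) = -24969/(-36060) = -24969*(-1/36060) = 8323/12020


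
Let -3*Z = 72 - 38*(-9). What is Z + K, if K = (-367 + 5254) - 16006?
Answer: -11257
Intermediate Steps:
K = -11119 (K = 4887 - 16006 = -11119)
Z = -138 (Z = -(72 - 38*(-9))/3 = -(72 + 342)/3 = -1/3*414 = -138)
Z + K = -138 - 11119 = -11257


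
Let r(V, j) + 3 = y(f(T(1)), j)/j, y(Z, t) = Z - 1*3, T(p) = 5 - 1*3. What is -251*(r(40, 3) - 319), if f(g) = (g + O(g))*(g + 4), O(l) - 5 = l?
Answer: 76555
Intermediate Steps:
O(l) = 5 + l
T(p) = 2 (T(p) = 5 - 3 = 2)
f(g) = (4 + g)*(5 + 2*g) (f(g) = (g + (5 + g))*(g + 4) = (5 + 2*g)*(4 + g) = (4 + g)*(5 + 2*g))
y(Z, t) = -3 + Z (y(Z, t) = Z - 3 = -3 + Z)
r(V, j) = -3 + 51/j (r(V, j) = -3 + (-3 + (20 + 2*2**2 + 13*2))/j = -3 + (-3 + (20 + 2*4 + 26))/j = -3 + (-3 + (20 + 8 + 26))/j = -3 + (-3 + 54)/j = -3 + 51/j)
-251*(r(40, 3) - 319) = -251*((-3 + 51/3) - 319) = -251*((-3 + 51*(1/3)) - 319) = -251*((-3 + 17) - 319) = -251*(14 - 319) = -251*(-305) = 76555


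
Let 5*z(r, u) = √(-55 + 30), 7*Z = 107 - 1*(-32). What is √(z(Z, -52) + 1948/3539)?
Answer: √(6893972 + 12524521*I)/3539 ≈ 0.91976 + 0.54362*I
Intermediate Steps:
Z = 139/7 (Z = (107 - 1*(-32))/7 = (107 + 32)/7 = (⅐)*139 = 139/7 ≈ 19.857)
z(r, u) = I (z(r, u) = √(-55 + 30)/5 = √(-25)/5 = (5*I)/5 = I)
√(z(Z, -52) + 1948/3539) = √(I + 1948/3539) = √(1948/3539 + I)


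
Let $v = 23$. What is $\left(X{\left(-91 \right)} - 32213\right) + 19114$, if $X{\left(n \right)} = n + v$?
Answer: $-13167$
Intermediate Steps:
$X{\left(n \right)} = 23 + n$ ($X{\left(n \right)} = n + 23 = 23 + n$)
$\left(X{\left(-91 \right)} - 32213\right) + 19114 = \left(\left(23 - 91\right) - 32213\right) + 19114 = \left(-68 - 32213\right) + 19114 = -32281 + 19114 = -13167$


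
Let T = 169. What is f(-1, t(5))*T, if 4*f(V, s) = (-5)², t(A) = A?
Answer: 4225/4 ≈ 1056.3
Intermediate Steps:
f(V, s) = 25/4 (f(V, s) = (¼)*(-5)² = (¼)*25 = 25/4)
f(-1, t(5))*T = (25/4)*169 = 4225/4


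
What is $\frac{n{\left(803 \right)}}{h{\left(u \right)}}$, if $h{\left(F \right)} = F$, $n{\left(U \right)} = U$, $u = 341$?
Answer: $\frac{73}{31} \approx 2.3548$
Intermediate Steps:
$\frac{n{\left(803 \right)}}{h{\left(u \right)}} = \frac{803}{341} = 803 \cdot \frac{1}{341} = \frac{73}{31}$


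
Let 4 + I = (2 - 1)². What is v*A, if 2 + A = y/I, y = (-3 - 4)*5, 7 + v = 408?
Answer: 11629/3 ≈ 3876.3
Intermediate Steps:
v = 401 (v = -7 + 408 = 401)
I = -3 (I = -4 + (2 - 1)² = -4 + 1² = -4 + 1 = -3)
y = -35 (y = -7*5 = -35)
A = 29/3 (A = -2 - 35/(-3) = -2 - 35*(-⅓) = -2 + 35/3 = 29/3 ≈ 9.6667)
v*A = 401*(29/3) = 11629/3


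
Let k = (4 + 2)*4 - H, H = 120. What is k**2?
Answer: 9216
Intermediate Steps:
k = -96 (k = (4 + 2)*4 - 1*120 = 6*4 - 120 = 24 - 120 = -96)
k**2 = (-96)**2 = 9216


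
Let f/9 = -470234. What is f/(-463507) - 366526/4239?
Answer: -151947469348/1964806173 ≈ -77.335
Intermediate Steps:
f = -4232106 (f = 9*(-470234) = -4232106)
f/(-463507) - 366526/4239 = -4232106/(-463507) - 366526/4239 = -4232106*(-1/463507) - 366526*1/4239 = 4232106/463507 - 366526/4239 = -151947469348/1964806173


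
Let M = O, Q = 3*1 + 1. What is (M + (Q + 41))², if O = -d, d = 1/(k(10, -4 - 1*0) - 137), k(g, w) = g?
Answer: 32672656/16129 ≈ 2025.7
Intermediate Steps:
Q = 4 (Q = 3 + 1 = 4)
d = -1/127 (d = 1/(10 - 137) = 1/(-127) = -1/127 ≈ -0.0078740)
O = 1/127 (O = -1*(-1/127) = 1/127 ≈ 0.0078740)
M = 1/127 ≈ 0.0078740
(M + (Q + 41))² = (1/127 + (4 + 41))² = (1/127 + 45)² = (5716/127)² = 32672656/16129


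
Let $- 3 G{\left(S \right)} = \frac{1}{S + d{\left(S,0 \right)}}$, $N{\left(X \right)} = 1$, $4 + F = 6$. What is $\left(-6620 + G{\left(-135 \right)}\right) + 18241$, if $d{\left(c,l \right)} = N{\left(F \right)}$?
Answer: $\frac{4671643}{402} \approx 11621.0$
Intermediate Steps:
$F = 2$ ($F = -4 + 6 = 2$)
$d{\left(c,l \right)} = 1$
$G{\left(S \right)} = - \frac{1}{3 \left(1 + S\right)}$ ($G{\left(S \right)} = - \frac{1}{3 \left(S + 1\right)} = - \frac{1}{3 \left(1 + S\right)}$)
$\left(-6620 + G{\left(-135 \right)}\right) + 18241 = \left(-6620 - \frac{1}{3 + 3 \left(-135\right)}\right) + 18241 = \left(-6620 - \frac{1}{3 - 405}\right) + 18241 = \left(-6620 - \frac{1}{-402}\right) + 18241 = \left(-6620 - - \frac{1}{402}\right) + 18241 = \left(-6620 + \frac{1}{402}\right) + 18241 = - \frac{2661239}{402} + 18241 = \frac{4671643}{402}$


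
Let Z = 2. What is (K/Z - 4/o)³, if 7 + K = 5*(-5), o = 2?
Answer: -5832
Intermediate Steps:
K = -32 (K = -7 + 5*(-5) = -7 - 25 = -32)
(K/Z - 4/o)³ = (-32/2 - 4/2)³ = (-32*½ - 4*½)³ = (-16 - 2)³ = (-18)³ = -5832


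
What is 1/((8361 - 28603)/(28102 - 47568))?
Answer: 9733/10121 ≈ 0.96166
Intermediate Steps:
1/((8361 - 28603)/(28102 - 47568)) = 1/(-20242/(-19466)) = 1/(-20242*(-1/19466)) = 1/(10121/9733) = 9733/10121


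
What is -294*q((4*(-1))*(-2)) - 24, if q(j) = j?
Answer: -2376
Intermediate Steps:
-294*q((4*(-1))*(-2)) - 24 = -294*4*(-1)*(-2) - 24 = -(-1176)*(-2) - 24 = -294*8 - 24 = -2352 - 24 = -2376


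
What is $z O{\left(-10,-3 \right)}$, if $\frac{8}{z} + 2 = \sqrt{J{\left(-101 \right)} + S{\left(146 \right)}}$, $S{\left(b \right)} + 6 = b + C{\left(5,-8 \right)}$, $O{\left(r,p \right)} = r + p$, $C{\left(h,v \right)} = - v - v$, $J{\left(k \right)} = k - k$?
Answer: $- \frac{26}{19} - \frac{26 \sqrt{39}}{19} \approx -9.9142$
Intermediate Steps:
$J{\left(k \right)} = 0$
$C{\left(h,v \right)} = - 2 v$
$O{\left(r,p \right)} = p + r$
$S{\left(b \right)} = 10 + b$ ($S{\left(b \right)} = -6 + \left(b - -16\right) = -6 + \left(b + 16\right) = -6 + \left(16 + b\right) = 10 + b$)
$z = \frac{8}{-2 + 2 \sqrt{39}}$ ($z = \frac{8}{-2 + \sqrt{0 + \left(10 + 146\right)}} = \frac{8}{-2 + \sqrt{0 + 156}} = \frac{8}{-2 + \sqrt{156}} = \frac{8}{-2 + 2 \sqrt{39}} \approx 0.76263$)
$z O{\left(-10,-3 \right)} = \left(\frac{2}{19} + \frac{2 \sqrt{39}}{19}\right) \left(-3 - 10\right) = \left(\frac{2}{19} + \frac{2 \sqrt{39}}{19}\right) \left(-13\right) = - \frac{26}{19} - \frac{26 \sqrt{39}}{19}$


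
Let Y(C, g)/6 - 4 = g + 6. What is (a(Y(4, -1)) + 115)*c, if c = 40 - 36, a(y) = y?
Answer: 676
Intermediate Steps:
Y(C, g) = 60 + 6*g (Y(C, g) = 24 + 6*(g + 6) = 24 + 6*(6 + g) = 24 + (36 + 6*g) = 60 + 6*g)
c = 4
(a(Y(4, -1)) + 115)*c = ((60 + 6*(-1)) + 115)*4 = ((60 - 6) + 115)*4 = (54 + 115)*4 = 169*4 = 676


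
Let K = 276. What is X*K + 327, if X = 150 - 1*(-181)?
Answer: 91683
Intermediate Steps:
X = 331 (X = 150 + 181 = 331)
X*K + 327 = 331*276 + 327 = 91356 + 327 = 91683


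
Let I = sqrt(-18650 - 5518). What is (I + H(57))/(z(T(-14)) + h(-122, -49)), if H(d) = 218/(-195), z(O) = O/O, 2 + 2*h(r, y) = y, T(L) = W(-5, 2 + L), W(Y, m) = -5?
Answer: 436/9555 - 4*I*sqrt(6042)/49 ≈ 0.045631 - 6.3453*I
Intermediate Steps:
T(L) = -5
I = 2*I*sqrt(6042) (I = sqrt(-24168) = 2*I*sqrt(6042) ≈ 155.46*I)
h(r, y) = -1 + y/2
z(O) = 1
H(d) = -218/195 (H(d) = 218*(-1/195) = -218/195)
(I + H(57))/(z(T(-14)) + h(-122, -49)) = (2*I*sqrt(6042) - 218/195)/(1 + (-1 + (1/2)*(-49))) = (-218/195 + 2*I*sqrt(6042))/(1 + (-1 - 49/2)) = (-218/195 + 2*I*sqrt(6042))/(1 - 51/2) = (-218/195 + 2*I*sqrt(6042))/(-49/2) = (-218/195 + 2*I*sqrt(6042))*(-2/49) = 436/9555 - 4*I*sqrt(6042)/49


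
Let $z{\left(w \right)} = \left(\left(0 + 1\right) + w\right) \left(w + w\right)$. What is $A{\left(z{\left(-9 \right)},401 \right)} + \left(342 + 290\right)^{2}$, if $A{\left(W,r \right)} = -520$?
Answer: $398904$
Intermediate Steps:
$z{\left(w \right)} = 2 w \left(1 + w\right)$ ($z{\left(w \right)} = \left(1 + w\right) 2 w = 2 w \left(1 + w\right)$)
$A{\left(z{\left(-9 \right)},401 \right)} + \left(342 + 290\right)^{2} = -520 + \left(342 + 290\right)^{2} = -520 + 632^{2} = -520 + 399424 = 398904$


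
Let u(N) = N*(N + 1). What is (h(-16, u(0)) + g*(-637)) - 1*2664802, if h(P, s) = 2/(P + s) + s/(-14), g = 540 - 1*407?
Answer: -21996185/8 ≈ -2.7495e+6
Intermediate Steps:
u(N) = N*(1 + N)
g = 133 (g = 540 - 407 = 133)
h(P, s) = 2/(P + s) - s/14 (h(P, s) = 2/(P + s) + s*(-1/14) = 2/(P + s) - s/14)
(h(-16, u(0)) + g*(-637)) - 1*2664802 = ((28 - (0*(1 + 0))² - 1*(-16)*0*(1 + 0))/(14*(-16 + 0*(1 + 0))) + 133*(-637)) - 1*2664802 = ((28 - (0*1)² - 1*(-16)*0*1)/(14*(-16 + 0*1)) - 84721) - 2664802 = ((28 - 1*0² - 1*(-16)*0)/(14*(-16 + 0)) - 84721) - 2664802 = ((1/14)*(28 - 1*0 + 0)/(-16) - 84721) - 2664802 = ((1/14)*(-1/16)*(28 + 0 + 0) - 84721) - 2664802 = ((1/14)*(-1/16)*28 - 84721) - 2664802 = (-⅛ - 84721) - 2664802 = -677769/8 - 2664802 = -21996185/8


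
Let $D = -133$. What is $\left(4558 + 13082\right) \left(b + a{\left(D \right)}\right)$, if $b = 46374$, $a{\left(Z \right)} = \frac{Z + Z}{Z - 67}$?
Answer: $\frac{4090304106}{5} \approx 8.1806 \cdot 10^{8}$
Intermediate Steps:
$a{\left(Z \right)} = \frac{2 Z}{-67 + Z}$
$\left(4558 + 13082\right) \left(b + a{\left(D \right)}\right) = \left(4558 + 13082\right) \left(46374 + 2 \left(-133\right) \frac{1}{-67 - 133}\right) = 17640 \left(46374 + 2 \left(-133\right) \frac{1}{-200}\right) = 17640 \left(46374 + 2 \left(-133\right) \left(- \frac{1}{200}\right)\right) = 17640 \left(46374 + \frac{133}{100}\right) = 17640 \cdot \frac{4637533}{100} = \frac{4090304106}{5}$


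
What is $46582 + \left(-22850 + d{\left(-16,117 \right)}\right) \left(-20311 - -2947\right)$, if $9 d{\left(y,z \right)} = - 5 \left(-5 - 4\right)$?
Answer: $396727162$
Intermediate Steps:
$d{\left(y,z \right)} = 5$ ($d{\left(y,z \right)} = \frac{\left(-5\right) \left(-5 - 4\right)}{9} = \frac{\left(-5\right) \left(-9\right)}{9} = \frac{1}{9} \cdot 45 = 5$)
$46582 + \left(-22850 + d{\left(-16,117 \right)}\right) \left(-20311 - -2947\right) = 46582 + \left(-22850 + 5\right) \left(-20311 - -2947\right) = 46582 - 22845 \left(-20311 + \left(-13 + 2960\right)\right) = 46582 - 22845 \left(-20311 + 2947\right) = 46582 - -396680580 = 46582 + 396680580 = 396727162$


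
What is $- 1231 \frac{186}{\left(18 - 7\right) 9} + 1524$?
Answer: $- \frac{26030}{33} \approx -788.79$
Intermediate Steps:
$- 1231 \frac{186}{\left(18 - 7\right) 9} + 1524 = - 1231 \frac{186}{11 \cdot 9} + 1524 = - 1231 \cdot \frac{186}{99} + 1524 = - 1231 \cdot 186 \cdot \frac{1}{99} + 1524 = \left(-1231\right) \frac{62}{33} + 1524 = - \frac{76322}{33} + 1524 = - \frac{26030}{33}$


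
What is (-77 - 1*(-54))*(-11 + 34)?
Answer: -529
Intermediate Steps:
(-77 - 1*(-54))*(-11 + 34) = (-77 + 54)*23 = -23*23 = -529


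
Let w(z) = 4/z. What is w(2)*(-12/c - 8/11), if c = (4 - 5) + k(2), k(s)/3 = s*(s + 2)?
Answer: -632/253 ≈ -2.4980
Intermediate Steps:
k(s) = 3*s*(2 + s) (k(s) = 3*(s*(s + 2)) = 3*(s*(2 + s)) = 3*s*(2 + s))
c = 23 (c = (4 - 5) + 3*2*(2 + 2) = -1 + 3*2*4 = -1 + 24 = 23)
w(2)*(-12/c - 8/11) = (4/2)*(-12/23 - 8/11) = (4*(½))*(-12*1/23 - 8*1/11) = 2*(-12/23 - 8/11) = 2*(-316/253) = -632/253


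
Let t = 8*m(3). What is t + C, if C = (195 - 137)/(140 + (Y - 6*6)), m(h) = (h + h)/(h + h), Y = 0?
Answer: 445/52 ≈ 8.5577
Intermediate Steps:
m(h) = 1 (m(h) = (2*h)/((2*h)) = (2*h)*(1/(2*h)) = 1)
C = 29/52 (C = (195 - 137)/(140 + (0 - 6*6)) = 58/(140 + (0 - 36)) = 58/(140 - 36) = 58/104 = 58*(1/104) = 29/52 ≈ 0.55769)
t = 8 (t = 8*1 = 8)
t + C = 8 + 29/52 = 445/52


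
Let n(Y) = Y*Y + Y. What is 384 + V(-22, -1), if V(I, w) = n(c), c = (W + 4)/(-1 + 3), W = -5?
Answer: 1535/4 ≈ 383.75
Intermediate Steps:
c = -½ (c = (-5 + 4)/(-1 + 3) = -1/2 = -1*½ = -½ ≈ -0.50000)
n(Y) = Y + Y² (n(Y) = Y² + Y = Y + Y²)
V(I, w) = -¼ (V(I, w) = -(1 - ½)/2 = -½*½ = -¼)
384 + V(-22, -1) = 384 - ¼ = 1535/4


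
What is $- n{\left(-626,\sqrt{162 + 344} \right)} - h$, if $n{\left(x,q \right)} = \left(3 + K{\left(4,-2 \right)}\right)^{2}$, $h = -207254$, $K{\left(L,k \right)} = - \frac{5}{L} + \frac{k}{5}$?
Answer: $\frac{82900871}{400} \approx 2.0725 \cdot 10^{5}$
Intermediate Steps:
$K{\left(L,k \right)} = - \frac{5}{L} + \frac{k}{5}$ ($K{\left(L,k \right)} = - \frac{5}{L} + k \frac{1}{5} = - \frac{5}{L} + \frac{k}{5}$)
$n{\left(x,q \right)} = \frac{729}{400}$ ($n{\left(x,q \right)} = \left(3 + \left(- \frac{5}{4} + \frac{1}{5} \left(-2\right)\right)\right)^{2} = \left(3 - \frac{33}{20}\right)^{2} = \left(\frac{27}{20}\right)^{2} = \frac{729}{400}$)
$- n{\left(-626,\sqrt{162 + 344} \right)} - h = \left(-1\right) \frac{729}{400} - -207254 = - \frac{729}{400} + 207254 = \frac{82900871}{400}$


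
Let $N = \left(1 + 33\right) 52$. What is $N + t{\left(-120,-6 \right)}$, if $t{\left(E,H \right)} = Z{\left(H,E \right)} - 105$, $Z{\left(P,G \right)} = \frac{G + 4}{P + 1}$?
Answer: $\frac{8431}{5} \approx 1686.2$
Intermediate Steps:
$Z{\left(P,G \right)} = \frac{4 + G}{1 + P}$
$t{\left(E,H \right)} = -105 + \frac{4 + E}{1 + H}$ ($t{\left(E,H \right)} = \frac{4 + E}{1 + H} - 105 = -105 + \frac{4 + E}{1 + H}$)
$N = 1768$ ($N = 34 \cdot 52 = 1768$)
$N + t{\left(-120,-6 \right)} = 1768 + \frac{-101 - 120 - -630}{1 - 6} = 1768 + \frac{-101 - 120 + 630}{-5} = 1768 - \frac{409}{5} = \frac{8431}{5}$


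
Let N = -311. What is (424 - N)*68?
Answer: 49980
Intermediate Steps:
(424 - N)*68 = (424 - 1*(-311))*68 = (424 + 311)*68 = 735*68 = 49980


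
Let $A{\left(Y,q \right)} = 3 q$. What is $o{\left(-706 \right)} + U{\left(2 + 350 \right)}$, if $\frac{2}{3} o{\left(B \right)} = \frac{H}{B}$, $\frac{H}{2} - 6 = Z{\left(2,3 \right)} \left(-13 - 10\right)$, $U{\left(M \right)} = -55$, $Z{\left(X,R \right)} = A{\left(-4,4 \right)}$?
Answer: $- \frac{19010}{353} \approx -53.853$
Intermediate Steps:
$Z{\left(X,R \right)} = 12$ ($Z{\left(X,R \right)} = 3 \cdot 4 = 12$)
$H = -540$ ($H = 12 + 2 \cdot 12 \left(-13 - 10\right) = 12 + 2 \cdot 12 \left(-23\right) = 12 + 2 \left(-276\right) = 12 - 552 = -540$)
$o{\left(B \right)} = - \frac{810}{B}$ ($o{\left(B \right)} = \frac{3 \left(- \frac{540}{B}\right)}{2} = - \frac{810}{B}$)
$o{\left(-706 \right)} + U{\left(2 + 350 \right)} = - \frac{810}{-706} - 55 = \left(-810\right) \left(- \frac{1}{706}\right) - 55 = \frac{405}{353} - 55 = - \frac{19010}{353}$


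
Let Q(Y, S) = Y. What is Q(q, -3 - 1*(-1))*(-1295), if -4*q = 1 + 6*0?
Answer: 1295/4 ≈ 323.75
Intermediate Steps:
q = -¼ (q = -(1 + 6*0)/4 = -(1 + 0)/4 = -¼*1 = -¼ ≈ -0.25000)
Q(q, -3 - 1*(-1))*(-1295) = -¼*(-1295) = 1295/4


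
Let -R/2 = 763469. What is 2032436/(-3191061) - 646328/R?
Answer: -520465843480/2436276150609 ≈ -0.21363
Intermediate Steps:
R = -1526938 (R = -2*763469 = -1526938)
2032436/(-3191061) - 646328/R = 2032436/(-3191061) - 646328/(-1526938) = 2032436*(-1/3191061) - 646328*(-1/1526938) = -2032436/3191061 + 323164/763469 = -520465843480/2436276150609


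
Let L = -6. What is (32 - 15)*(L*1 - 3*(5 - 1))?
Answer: -306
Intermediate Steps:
(32 - 15)*(L*1 - 3*(5 - 1)) = (32 - 15)*(-6*1 - 3*(5 - 1)) = 17*(-6 - 3*4) = 17*(-6 - 12) = 17*(-18) = -306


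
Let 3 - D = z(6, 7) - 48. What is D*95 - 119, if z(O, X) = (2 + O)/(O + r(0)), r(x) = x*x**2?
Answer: 13798/3 ≈ 4599.3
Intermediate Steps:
r(x) = x**3
z(O, X) = (2 + O)/O (z(O, X) = (2 + O)/(O + 0**3) = (2 + O)/(O + 0) = (2 + O)/O)
D = 149/3 (D = 3 - ((2 + 6)/6 - 48) = 3 - ((1/6)*8 - 48) = 3 - (4/3 - 48) = 3 - 1*(-140/3) = 3 + 140/3 = 149/3 ≈ 49.667)
D*95 - 119 = (149/3)*95 - 119 = 14155/3 - 119 = 13798/3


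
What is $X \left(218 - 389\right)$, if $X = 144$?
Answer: $-24624$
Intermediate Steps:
$X \left(218 - 389\right) = 144 \left(218 - 389\right) = 144 \left(-171\right) = -24624$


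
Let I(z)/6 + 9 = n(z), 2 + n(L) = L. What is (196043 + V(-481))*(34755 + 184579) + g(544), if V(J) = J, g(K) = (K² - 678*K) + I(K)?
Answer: 42893326010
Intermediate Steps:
n(L) = -2 + L
I(z) = -66 + 6*z (I(z) = -54 + 6*(-2 + z) = -54 + (-12 + 6*z) = -66 + 6*z)
g(K) = -66 + K² - 672*K (g(K) = (K² - 678*K) + (-66 + 6*K) = -66 + K² - 672*K)
(196043 + V(-481))*(34755 + 184579) + g(544) = (196043 - 481)*(34755 + 184579) + (-66 + 544² - 672*544) = 195562*219334 + (-66 + 295936 - 365568) = 42893395708 - 69698 = 42893326010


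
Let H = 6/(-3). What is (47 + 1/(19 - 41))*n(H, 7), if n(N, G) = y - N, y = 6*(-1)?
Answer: -2066/11 ≈ -187.82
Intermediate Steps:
H = -2 (H = 6*(-1/3) = -2)
y = -6
n(N, G) = -6 - N
(47 + 1/(19 - 41))*n(H, 7) = (47 + 1/(19 - 41))*(-6 - 1*(-2)) = (47 + 1/(-22))*(-6 + 2) = (47 - 1/22)*(-4) = (1033/22)*(-4) = -2066/11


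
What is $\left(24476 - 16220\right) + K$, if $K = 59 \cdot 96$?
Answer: $13920$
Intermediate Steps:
$K = 5664$
$\left(24476 - 16220\right) + K = \left(24476 - 16220\right) + 5664 = 8256 + 5664 = 13920$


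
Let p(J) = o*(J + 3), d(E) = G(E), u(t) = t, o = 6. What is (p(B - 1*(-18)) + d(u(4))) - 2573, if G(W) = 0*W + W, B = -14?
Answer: -2527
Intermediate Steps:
G(W) = W (G(W) = 0 + W = W)
d(E) = E
p(J) = 18 + 6*J (p(J) = 6*(J + 3) = 6*(3 + J) = 18 + 6*J)
(p(B - 1*(-18)) + d(u(4))) - 2573 = ((18 + 6*(-14 - 1*(-18))) + 4) - 2573 = ((18 + 6*(-14 + 18)) + 4) - 2573 = ((18 + 6*4) + 4) - 2573 = ((18 + 24) + 4) - 2573 = (42 + 4) - 2573 = 46 - 2573 = -2527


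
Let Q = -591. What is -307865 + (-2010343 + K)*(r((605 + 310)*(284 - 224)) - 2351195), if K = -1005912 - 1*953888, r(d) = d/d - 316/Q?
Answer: 1838911072108373/197 ≈ 9.3346e+12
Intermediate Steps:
r(d) = 907/591 (r(d) = d/d - 316/(-591) = 1 - 316*(-1/591) = 1 + 316/591 = 907/591)
K = -1959800 (K = -1005912 - 953888 = -1959800)
-307865 + (-2010343 + K)*(r((605 + 310)*(284 - 224)) - 2351195) = -307865 + (-2010343 - 1959800)*(907/591 - 2351195) = -307865 - 3970143*(-1389555338/591) = -307865 + 1838911132757778/197 = 1838911072108373/197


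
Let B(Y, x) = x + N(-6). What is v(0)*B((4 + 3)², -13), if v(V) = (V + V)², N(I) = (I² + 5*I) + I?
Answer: 0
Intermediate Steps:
N(I) = I² + 6*I
B(Y, x) = x (B(Y, x) = x - 6*(6 - 6) = x - 6*0 = x + 0 = x)
v(V) = 4*V² (v(V) = (2*V)² = 4*V²)
v(0)*B((4 + 3)², -13) = (4*0²)*(-13) = (4*0)*(-13) = 0*(-13) = 0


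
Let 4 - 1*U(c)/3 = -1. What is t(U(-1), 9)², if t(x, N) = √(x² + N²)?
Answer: 306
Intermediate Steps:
U(c) = 15 (U(c) = 12 - 3*(-1) = 12 + 3 = 15)
t(x, N) = √(N² + x²)
t(U(-1), 9)² = (√(9² + 15²))² = (√(81 + 225))² = (√306)² = (3*√34)² = 306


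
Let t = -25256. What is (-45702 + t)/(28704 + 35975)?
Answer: -70958/64679 ≈ -1.0971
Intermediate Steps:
(-45702 + t)/(28704 + 35975) = (-45702 - 25256)/(28704 + 35975) = -70958/64679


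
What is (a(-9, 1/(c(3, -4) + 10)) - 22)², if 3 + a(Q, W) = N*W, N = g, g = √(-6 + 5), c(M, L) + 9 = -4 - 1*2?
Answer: (125 + I)²/25 ≈ 624.96 + 10.0*I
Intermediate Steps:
c(M, L) = -15 (c(M, L) = -9 + (-4 - 1*2) = -9 + (-4 - 2) = -9 - 6 = -15)
g = I (g = √(-1) = I ≈ 1.0*I)
N = I ≈ 1.0*I
a(Q, W) = -3 + I*W
(a(-9, 1/(c(3, -4) + 10)) - 22)² = ((-3 + I/(-15 + 10)) - 22)² = ((-3 + I/(-5)) - 22)² = ((-3 + I*(-⅕)) - 22)² = ((-3 - I/5) - 22)² = (-25 - I/5)²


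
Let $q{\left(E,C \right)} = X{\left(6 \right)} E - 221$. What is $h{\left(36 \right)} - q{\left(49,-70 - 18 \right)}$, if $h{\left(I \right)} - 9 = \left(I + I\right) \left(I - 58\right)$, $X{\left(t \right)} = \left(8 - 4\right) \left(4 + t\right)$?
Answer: $-3314$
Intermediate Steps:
$X{\left(t \right)} = 16 + 4 t$ ($X{\left(t \right)} = 4 \left(4 + t\right) = 16 + 4 t$)
$q{\left(E,C \right)} = -221 + 40 E$ ($q{\left(E,C \right)} = \left(16 + 4 \cdot 6\right) E - 221 = \left(16 + 24\right) E - 221 = 40 E - 221 = -221 + 40 E$)
$h{\left(I \right)} = 9 + 2 I \left(-58 + I\right)$ ($h{\left(I \right)} = 9 + \left(I + I\right) \left(I - 58\right) = 9 + 2 I \left(-58 + I\right)$)
$h{\left(36 \right)} - q{\left(49,-70 - 18 \right)} = \left(9 - 4176 + 2 \cdot 36^{2}\right) - \left(-221 + 40 \cdot 49\right) = \left(9 - 4176 + 2 \cdot 1296\right) - \left(-221 + 1960\right) = \left(9 - 4176 + 2592\right) - 1739 = -1575 - 1739 = -3314$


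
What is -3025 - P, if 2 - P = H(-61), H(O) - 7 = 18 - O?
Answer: -2941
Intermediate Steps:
H(O) = 25 - O (H(O) = 7 + (18 - O) = 25 - O)
P = -84 (P = 2 - (25 - 1*(-61)) = 2 - (25 + 61) = 2 - 1*86 = 2 - 86 = -84)
-3025 - P = -3025 - 1*(-84) = -3025 + 84 = -2941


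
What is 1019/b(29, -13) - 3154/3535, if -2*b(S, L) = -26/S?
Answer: 104421783/45955 ≈ 2272.3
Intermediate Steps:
b(S, L) = 13/S (b(S, L) = -(-13)/S = 13/S)
1019/b(29, -13) - 3154/3535 = 1019/((13/29)) - 3154/3535 = 1019/((13*(1/29))) - 3154*1/3535 = 1019/(13/29) - 3154/3535 = 1019*(29/13) - 3154/3535 = 29551/13 - 3154/3535 = 104421783/45955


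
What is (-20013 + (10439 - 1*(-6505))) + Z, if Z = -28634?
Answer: -31703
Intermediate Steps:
(-20013 + (10439 - 1*(-6505))) + Z = (-20013 + (10439 - 1*(-6505))) - 28634 = (-20013 + (10439 + 6505)) - 28634 = (-20013 + 16944) - 28634 = -3069 - 28634 = -31703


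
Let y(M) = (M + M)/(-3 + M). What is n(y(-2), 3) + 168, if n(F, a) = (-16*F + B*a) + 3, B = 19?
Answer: 1076/5 ≈ 215.20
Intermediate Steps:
y(M) = 2*M/(-3 + M) (y(M) = (2*M)/(-3 + M) = 2*M/(-3 + M))
n(F, a) = 3 - 16*F + 19*a (n(F, a) = (-16*F + 19*a) + 3 = 3 - 16*F + 19*a)
n(y(-2), 3) + 168 = (3 - 32*(-2)/(-3 - 2) + 19*3) + 168 = (3 - 32*(-2)/(-5) + 57) + 168 = (3 - 32*(-2)*(-1)/5 + 57) + 168 = (3 - 16*⅘ + 57) + 168 = (3 - 64/5 + 57) + 168 = 236/5 + 168 = 1076/5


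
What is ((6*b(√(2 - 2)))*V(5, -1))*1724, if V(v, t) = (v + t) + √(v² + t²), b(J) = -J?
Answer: 0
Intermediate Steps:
V(v, t) = t + v + √(t² + v²) (V(v, t) = (t + v) + √(t² + v²) = t + v + √(t² + v²))
((6*b(√(2 - 2)))*V(5, -1))*1724 = ((6*(-√(2 - 2)))*(-1 + 5 + √((-1)² + 5²)))*1724 = ((6*(-√0))*(-1 + 5 + √(1 + 25)))*1724 = ((6*(-1*0))*(-1 + 5 + √26))*1724 = ((6*0)*(4 + √26))*1724 = (0*(4 + √26))*1724 = 0*1724 = 0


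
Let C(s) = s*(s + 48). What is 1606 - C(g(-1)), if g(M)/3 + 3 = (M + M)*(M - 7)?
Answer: -1787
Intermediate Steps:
g(M) = -9 + 6*M*(-7 + M) (g(M) = -9 + 3*((M + M)*(M - 7)) = -9 + 3*((2*M)*(-7 + M)) = -9 + 3*(2*M*(-7 + M)) = -9 + 6*M*(-7 + M))
C(s) = s*(48 + s)
1606 - C(g(-1)) = 1606 - (-9 - 42*(-1) + 6*(-1)**2)*(48 + (-9 - 42*(-1) + 6*(-1)**2)) = 1606 - (-9 + 42 + 6*1)*(48 + (-9 + 42 + 6*1)) = 1606 - (-9 + 42 + 6)*(48 + (-9 + 42 + 6)) = 1606 - 39*(48 + 39) = 1606 - 39*87 = 1606 - 1*3393 = 1606 - 3393 = -1787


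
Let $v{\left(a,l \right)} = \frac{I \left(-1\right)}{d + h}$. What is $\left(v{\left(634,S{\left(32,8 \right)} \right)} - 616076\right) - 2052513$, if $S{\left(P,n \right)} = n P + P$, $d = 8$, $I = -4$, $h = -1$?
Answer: $- \frac{18680119}{7} \approx -2.6686 \cdot 10^{6}$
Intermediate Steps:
$S{\left(P,n \right)} = P + P n$ ($S{\left(P,n \right)} = P n + P = P + P n$)
$v{\left(a,l \right)} = \frac{4}{7}$ ($v{\left(a,l \right)} = \frac{\left(-4\right) \left(-1\right)}{8 - 1} = \frac{4}{7}$)
$\left(v{\left(634,S{\left(32,8 \right)} \right)} - 616076\right) - 2052513 = \left(\frac{4}{7} - 616076\right) - 2052513 = - \frac{4312528}{7} - 2052513 = - \frac{18680119}{7}$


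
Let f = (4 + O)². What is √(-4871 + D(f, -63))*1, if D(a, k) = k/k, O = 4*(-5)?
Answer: I*√4870 ≈ 69.785*I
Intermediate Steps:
O = -20
f = 256 (f = (4 - 20)² = (-16)² = 256)
D(a, k) = 1
√(-4871 + D(f, -63))*1 = √(-4871 + 1)*1 = √(-4870)*1 = (I*√4870)*1 = I*√4870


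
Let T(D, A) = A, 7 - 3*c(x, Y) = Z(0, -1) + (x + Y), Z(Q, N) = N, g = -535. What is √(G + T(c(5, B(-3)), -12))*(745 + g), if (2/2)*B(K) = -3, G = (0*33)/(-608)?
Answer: 420*I*√3 ≈ 727.46*I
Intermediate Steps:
G = 0 (G = 0*(-1/608) = 0)
B(K) = -3
c(x, Y) = 8/3 - Y/3 - x/3 (c(x, Y) = 7/3 - (-1 + (x + Y))/3 = 7/3 - (-1 + (Y + x))/3 = 7/3 - (-1 + Y + x)/3 = 7/3 + (⅓ - Y/3 - x/3) = 8/3 - Y/3 - x/3)
√(G + T(c(5, B(-3)), -12))*(745 + g) = √(0 - 12)*(745 - 535) = √(-12)*210 = (2*I*√3)*210 = 420*I*√3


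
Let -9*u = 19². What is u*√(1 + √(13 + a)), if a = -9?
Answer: -361*√3/9 ≈ -69.474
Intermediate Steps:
u = -361/9 (u = -⅑*19² = -⅑*361 = -361/9 ≈ -40.111)
u*√(1 + √(13 + a)) = -361*√(1 + √(13 - 9))/9 = -361*√(1 + √4)/9 = -361*√(1 + 2)/9 = -361*√3/9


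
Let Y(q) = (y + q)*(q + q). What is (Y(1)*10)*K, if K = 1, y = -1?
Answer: 0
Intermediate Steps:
Y(q) = 2*q*(-1 + q) (Y(q) = (-1 + q)*(q + q) = (-1 + q)*(2*q) = 2*q*(-1 + q))
(Y(1)*10)*K = ((2*1*(-1 + 1))*10)*1 = ((2*1*0)*10)*1 = (0*10)*1 = 0*1 = 0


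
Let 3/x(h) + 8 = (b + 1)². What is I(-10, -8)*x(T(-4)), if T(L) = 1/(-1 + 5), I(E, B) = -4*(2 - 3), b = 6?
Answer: 12/41 ≈ 0.29268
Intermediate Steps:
I(E, B) = 4 (I(E, B) = -4*(-1) = 4)
T(L) = ¼ (T(L) = 1/4 = ¼)
x(h) = 3/41 (x(h) = 3/(-8 + (6 + 1)²) = 3/(-8 + 7²) = 3/(-8 + 49) = 3/41)
I(-10, -8)*x(T(-4)) = 4*(3/41) = 12/41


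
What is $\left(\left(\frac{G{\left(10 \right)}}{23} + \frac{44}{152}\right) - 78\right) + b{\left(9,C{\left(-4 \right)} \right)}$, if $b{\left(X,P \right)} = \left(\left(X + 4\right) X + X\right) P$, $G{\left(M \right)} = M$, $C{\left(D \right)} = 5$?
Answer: $\frac{483081}{874} \approx 552.72$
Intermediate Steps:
$b{\left(X,P \right)} = P \left(X + X \left(4 + X\right)\right)$ ($b{\left(X,P \right)} = \left(\left(4 + X\right) X + X\right) P = \left(X \left(4 + X\right) + X\right) P = \left(X + X \left(4 + X\right)\right) P = P \left(X + X \left(4 + X\right)\right)$)
$\left(\left(\frac{G{\left(10 \right)}}{23} + \frac{44}{152}\right) - 78\right) + b{\left(9,C{\left(-4 \right)} \right)} = \left(\left(\frac{10}{23} + \frac{44}{152}\right) - 78\right) + 5 \cdot 9 \left(5 + 9\right) = \left(\left(10 \cdot \frac{1}{23} + 44 \cdot \frac{1}{152}\right) - 78\right) + 5 \cdot 9 \cdot 14 = \left(\left(\frac{10}{23} + \frac{11}{38}\right) - 78\right) + 630 = \left(\frac{633}{874} - 78\right) + 630 = - \frac{67539}{874} + 630 = \frac{483081}{874}$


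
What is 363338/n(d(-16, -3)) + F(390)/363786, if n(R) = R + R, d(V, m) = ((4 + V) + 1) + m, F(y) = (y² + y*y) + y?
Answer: -11014062429/848834 ≈ -12976.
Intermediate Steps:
F(y) = y + 2*y² (F(y) = (y² + y²) + y = 2*y² + y = y + 2*y²)
d(V, m) = 5 + V + m (d(V, m) = (5 + V) + m = 5 + V + m)
n(R) = 2*R
363338/n(d(-16, -3)) + F(390)/363786 = 363338/((2*(5 - 16 - 3))) + (390*(1 + 2*390))/363786 = 363338/((2*(-14))) + (390*(1 + 780))*(1/363786) = 363338/(-28) + (390*781)*(1/363786) = 363338*(-1/28) + 304590*(1/363786) = -181669/14 + 50765/60631 = -11014062429/848834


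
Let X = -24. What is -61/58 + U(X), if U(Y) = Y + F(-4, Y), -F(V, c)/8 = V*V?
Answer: -8877/58 ≈ -153.05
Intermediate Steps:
F(V, c) = -8*V² (F(V, c) = -8*V*V = -8*V²)
U(Y) = -128 + Y (U(Y) = Y - 8*(-4)² = Y - 8*16 = Y - 128 = -128 + Y)
-61/58 + U(X) = -61/58 + (-128 - 24) = (1/58)*(-61) - 152 = -61/58 - 152 = -8877/58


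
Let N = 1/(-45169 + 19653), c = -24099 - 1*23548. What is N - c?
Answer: 1215760851/25516 ≈ 47647.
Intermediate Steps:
c = -47647 (c = -24099 - 23548 = -47647)
N = -1/25516 (N = 1/(-25516) = -1/25516 ≈ -3.9191e-5)
N - c = -1/25516 - 1*(-47647) = -1/25516 + 47647 = 1215760851/25516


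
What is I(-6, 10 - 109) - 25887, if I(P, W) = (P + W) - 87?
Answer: -26079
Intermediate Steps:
I(P, W) = -87 + P + W
I(-6, 10 - 109) - 25887 = (-87 - 6 + (10 - 109)) - 25887 = (-87 - 6 - 99) - 25887 = -192 - 25887 = -26079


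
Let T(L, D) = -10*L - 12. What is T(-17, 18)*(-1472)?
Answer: -232576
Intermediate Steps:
T(L, D) = -12 - 10*L
T(-17, 18)*(-1472) = (-12 - 10*(-17))*(-1472) = (-12 + 170)*(-1472) = 158*(-1472) = -232576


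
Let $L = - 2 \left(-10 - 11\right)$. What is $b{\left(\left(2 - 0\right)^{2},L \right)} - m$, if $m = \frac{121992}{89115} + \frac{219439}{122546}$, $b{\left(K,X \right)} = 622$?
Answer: $\frac{173286211417}{280017610} \approx 618.84$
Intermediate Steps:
$L = 42$ ($L = \left(-2\right) \left(-21\right) = 42$)
$m = \frac{884742003}{280017610}$ ($m = 121992 \cdot \frac{1}{89115} + 219439 \cdot \frac{1}{122546} = \frac{3128}{2285} + \frac{219439}{122546} = \frac{884742003}{280017610} \approx 3.1596$)
$b{\left(\left(2 - 0\right)^{2},L \right)} - m = 622 - \frac{884742003}{280017610} = \frac{173286211417}{280017610}$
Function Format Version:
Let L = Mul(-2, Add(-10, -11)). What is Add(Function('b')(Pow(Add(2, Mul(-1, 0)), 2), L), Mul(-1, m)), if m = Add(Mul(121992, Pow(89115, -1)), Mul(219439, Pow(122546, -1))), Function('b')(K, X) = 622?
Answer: Rational(173286211417, 280017610) ≈ 618.84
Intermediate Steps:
L = 42 (L = Mul(-2, -21) = 42)
m = Rational(884742003, 280017610) (m = Add(Mul(121992, Rational(1, 89115)), Mul(219439, Rational(1, 122546))) = Add(Rational(3128, 2285), Rational(219439, 122546)) = Rational(884742003, 280017610) ≈ 3.1596)
Add(Function('b')(Pow(Add(2, Mul(-1, 0)), 2), L), Mul(-1, m)) = Add(622, Mul(-1, Rational(884742003, 280017610))) = Add(622, Rational(-884742003, 280017610)) = Rational(173286211417, 280017610)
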